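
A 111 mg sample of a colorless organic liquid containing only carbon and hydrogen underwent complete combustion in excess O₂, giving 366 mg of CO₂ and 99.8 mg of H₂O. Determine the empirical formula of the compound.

mol C = 0.366 g CO₂ ÷ 44.009 g/mol = 0.008316 mol
mol H = 2 × 0.0998 g H₂O ÷ 18.015 g/mol = 0.01108 mol
Divide by the smallest (0.008316 mol): C 1.000, H 1.332
Multiplying each by 3 gives whole numbers: C 3.00, H 4.00

C3H4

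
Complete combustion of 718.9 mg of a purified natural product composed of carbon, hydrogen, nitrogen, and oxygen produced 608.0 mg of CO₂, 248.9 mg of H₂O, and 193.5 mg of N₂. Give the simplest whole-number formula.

C2H4N2O3

mol C = 0.6080 g CO₂ ÷ 44.009 g/mol = 0.013815 mol
mol H = 2 × 0.2489 g H₂O ÷ 18.015 g/mol = 0.027633 mol
mol N = 2 × 0.1935 g N₂ ÷ 28.014 g/mol = 0.013815 mol
mass O = 0.7189 − (0.16594 + 0.027854 + 0.19350) = 0.33161 g → mol O = 0.33161 ÷ 15.999 = 0.020727 mol
Divide by the smallest (0.013815 mol): C 1.000, H 2.000, N 1.000, O 1.500
Multiplying each by 2 gives whole numbers: C 2.00, H 4.00, N 2.00, O 3.00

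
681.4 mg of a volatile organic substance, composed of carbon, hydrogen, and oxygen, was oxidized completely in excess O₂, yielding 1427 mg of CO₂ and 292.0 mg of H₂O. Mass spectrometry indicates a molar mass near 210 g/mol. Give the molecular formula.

mol C = 1.427 g CO₂ ÷ 44.009 g/mol = 0.032425 mol
mol H = 2 × 0.2920 g H₂O ÷ 18.015 g/mol = 0.032417 mol
mass O = 0.6814 − (0.38946 + 0.032677) = 0.25926 g → mol O = 0.25926 ÷ 15.999 = 0.016205 mol
Divide by the smallest (0.016205 mol): C 2.001, H 2.000, O 1.000
Empirical formula: C2H2O
Empirical-formula mass = 42.04 g/mol; 210 ÷ 42.04 ≈ 5, so the molecular formula is C10H10O5.

C10H10O5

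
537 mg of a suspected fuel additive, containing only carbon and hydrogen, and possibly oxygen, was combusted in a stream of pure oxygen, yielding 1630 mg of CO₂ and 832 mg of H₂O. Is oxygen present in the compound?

mol C = 1.63 g CO₂ ÷ 44.009 g/mol = 0.03704 mol
mol H = 2 × 0.832 g H₂O ÷ 18.015 g/mol = 0.09237 mol
C and H together account for 0.5380 g — essentially the entire 0.537 g sample — so the compound contains no oxygen.

no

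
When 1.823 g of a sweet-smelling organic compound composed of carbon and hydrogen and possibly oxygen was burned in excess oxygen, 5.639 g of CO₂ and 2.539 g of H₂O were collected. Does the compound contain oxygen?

mol C = 5.639 g CO₂ ÷ 44.009 g/mol = 0.12813 mol
mol H = 2 × 2.539 g H₂O ÷ 18.015 g/mol = 0.28188 mol
C and H together account for 1.8231 g — essentially the entire 1.823 g sample — so the compound contains no oxygen.

no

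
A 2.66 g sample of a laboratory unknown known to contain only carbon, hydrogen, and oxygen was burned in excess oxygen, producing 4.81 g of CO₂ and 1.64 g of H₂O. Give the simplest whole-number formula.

mol C = 4.81 g CO₂ ÷ 44.009 g/mol = 0.1093 mol
mol H = 2 × 1.64 g H₂O ÷ 18.015 g/mol = 0.1821 mol
mass O = 2.66 − (1.313 + 0.1835) = 1.164 g → mol O = 1.164 ÷ 15.999 = 0.07274 mol
Divide by the smallest (0.07274 mol): C 1.503, H 2.503, O 1.000
Multiplying each by 2 gives whole numbers: C 3.01, H 5.01, O 2.00

C3H5O2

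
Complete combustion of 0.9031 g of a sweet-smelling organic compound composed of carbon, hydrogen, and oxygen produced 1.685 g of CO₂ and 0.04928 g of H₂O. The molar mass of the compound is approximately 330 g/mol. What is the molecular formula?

C14H2O10

mol C = 1.685 g CO₂ ÷ 44.009 g/mol = 0.038288 mol
mol H = 2 × 0.04928 g H₂O ÷ 18.015 g/mol = 0.0054710 mol
mass O = 0.9031 − (0.45987 + 0.0055148) = 0.43771 g → mol O = 0.43771 ÷ 15.999 = 0.027359 mol
Divide by the smallest (0.0054710 mol): C 6.998, H 1.000, O 5.001
Empirical formula: C7HO5
Empirical-formula mass = 165.08 g/mol; 330 ÷ 165.08 ≈ 2, so the molecular formula is C14H2O10.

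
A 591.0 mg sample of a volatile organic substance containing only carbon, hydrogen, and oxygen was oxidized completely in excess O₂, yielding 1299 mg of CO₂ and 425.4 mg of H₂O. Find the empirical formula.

mol C = 1.299 g CO₂ ÷ 44.009 g/mol = 0.029517 mol
mol H = 2 × 0.4254 g H₂O ÷ 18.015 g/mol = 0.047227 mol
mass O = 0.5910 − (0.35452 + 0.047605) = 0.18887 g → mol O = 0.18887 ÷ 15.999 = 0.011805 mol
Divide by the smallest (0.011805 mol): C 2.500, H 4.001, O 1.000
Multiplying each by 2 gives whole numbers: C 5.00, H 8.00, O 2.00

C5H8O2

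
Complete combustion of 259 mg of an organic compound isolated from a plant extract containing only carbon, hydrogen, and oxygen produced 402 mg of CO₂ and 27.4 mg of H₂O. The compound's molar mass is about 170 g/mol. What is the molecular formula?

mol C = 0.402 g CO₂ ÷ 44.009 g/mol = 0.009134 mol
mol H = 2 × 0.0274 g H₂O ÷ 18.015 g/mol = 0.003042 mol
mass O = 0.259 − (0.1097 + 0.003066) = 0.1462 g → mol O = 0.1462 ÷ 15.999 = 0.009139 mol
Divide by the smallest (0.003042 mol): C 3.003, H 1.000, O 3.004
Empirical formula: C3HO3
Empirical-formula mass = 85.04 g/mol; 170 ÷ 85.04 ≈ 2, so the molecular formula is C6H2O6.

C6H2O6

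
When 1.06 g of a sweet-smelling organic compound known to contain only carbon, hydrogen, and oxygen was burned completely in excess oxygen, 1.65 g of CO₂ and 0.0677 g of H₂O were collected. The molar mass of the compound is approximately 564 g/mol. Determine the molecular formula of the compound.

mol C = 1.65 g CO₂ ÷ 44.009 g/mol = 0.03749 mol
mol H = 2 × 0.0677 g H₂O ÷ 18.015 g/mol = 0.007516 mol
mass O = 1.06 − (0.4503 + 0.007576) = 0.6021 g → mol O = 0.6021 ÷ 15.999 = 0.03763 mol
Divide by the smallest (0.007516 mol): C 4.988, H 1.000, O 5.007
Empirical formula: C5HO5
Empirical-formula mass = 141.06 g/mol; 564 ÷ 141.06 ≈ 4, so the molecular formula is C20H4O20.

C20H4O20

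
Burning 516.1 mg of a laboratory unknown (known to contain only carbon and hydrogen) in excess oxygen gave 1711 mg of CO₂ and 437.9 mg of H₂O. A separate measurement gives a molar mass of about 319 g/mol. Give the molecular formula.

C24H30

mol C = 1.711 g CO₂ ÷ 44.009 g/mol = 0.038878 mol
mol H = 2 × 0.4379 g H₂O ÷ 18.015 g/mol = 0.048615 mol
Divide by the smallest (0.038878 mol): C 1.000, H 1.250
Multiplying each by 4 gives whole numbers: C 4.00, H 5.00
Empirical formula: C4H5
Empirical-formula mass = 53.08 g/mol; 319 ÷ 53.08 ≈ 6, so the molecular formula is C24H30.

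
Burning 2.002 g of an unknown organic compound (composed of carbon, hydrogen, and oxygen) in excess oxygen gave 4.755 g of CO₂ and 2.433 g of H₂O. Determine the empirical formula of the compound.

mol C = 4.755 g CO₂ ÷ 44.009 g/mol = 0.10805 mol
mol H = 2 × 2.433 g H₂O ÷ 18.015 g/mol = 0.27011 mol
mass O = 2.002 − (1.2977 + 0.27227) = 0.43199 g → mol O = 0.43199 ÷ 15.999 = 0.027001 mol
Divide by the smallest (0.027001 mol): C 4.002, H 10.004, O 1.000

C4H10O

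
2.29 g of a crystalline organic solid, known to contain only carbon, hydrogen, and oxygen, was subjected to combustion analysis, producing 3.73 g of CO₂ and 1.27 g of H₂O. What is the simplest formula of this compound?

C6H10O5

mol C = 3.73 g CO₂ ÷ 44.009 g/mol = 0.08476 mol
mol H = 2 × 1.27 g H₂O ÷ 18.015 g/mol = 0.1410 mol
mass O = 2.29 − (1.018 + 0.1421) = 1.130 g → mol O = 1.130 ÷ 15.999 = 0.07062 mol
Divide by the smallest (0.07062 mol): C 1.200, H 1.996, O 1.000
Multiplying each by 5 gives whole numbers: C 6.00, H 9.98, O 5.00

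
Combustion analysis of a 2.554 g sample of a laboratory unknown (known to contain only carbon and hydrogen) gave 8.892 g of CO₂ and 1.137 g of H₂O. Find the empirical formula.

mol C = 8.892 g CO₂ ÷ 44.009 g/mol = 0.20205 mol
mol H = 2 × 1.137 g H₂O ÷ 18.015 g/mol = 0.12623 mol
Divide by the smallest (0.12623 mol): C 1.601, H 1.000
Multiplying each by 5 gives whole numbers: C 8.00, H 5.00

C8H5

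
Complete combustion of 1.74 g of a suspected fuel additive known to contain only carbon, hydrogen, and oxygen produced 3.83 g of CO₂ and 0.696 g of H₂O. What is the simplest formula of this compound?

mol C = 3.83 g CO₂ ÷ 44.009 g/mol = 0.08703 mol
mol H = 2 × 0.696 g H₂O ÷ 18.015 g/mol = 0.07727 mol
mass O = 1.74 − (1.045 + 0.07789) = 0.6168 g → mol O = 0.6168 ÷ 15.999 = 0.03855 mol
Divide by the smallest (0.03855 mol): C 2.257, H 2.004, O 1.000
Multiplying each by 4 gives whole numbers: C 9.03, H 8.02, O 4.00

C9H8O4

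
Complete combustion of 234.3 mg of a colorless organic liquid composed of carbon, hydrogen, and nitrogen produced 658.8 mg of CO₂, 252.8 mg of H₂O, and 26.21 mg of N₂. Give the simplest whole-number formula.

mol C = 0.6588 g CO₂ ÷ 44.009 g/mol = 0.014970 mol
mol H = 2 × 0.2528 g H₂O ÷ 18.015 g/mol = 0.028066 mol
mol N = 2 × 0.02621 g N₂ ÷ 28.014 g/mol = 0.0018712 mol
Divide by the smallest (0.0018712 mol): C 8.000, H 14.999, N 1.000

C8H15N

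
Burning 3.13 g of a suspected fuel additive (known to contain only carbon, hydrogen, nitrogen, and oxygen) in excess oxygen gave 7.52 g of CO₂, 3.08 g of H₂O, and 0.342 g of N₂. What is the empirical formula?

C7H14NO

mol C = 7.52 g CO₂ ÷ 44.009 g/mol = 0.1709 mol
mol H = 2 × 3.08 g H₂O ÷ 18.015 g/mol = 0.3419 mol
mol N = 2 × 0.342 g N₂ ÷ 28.014 g/mol = 0.02442 mol
mass O = 3.13 − (2.052 + 0.3447 + 0.3420) = 0.3910 g → mol O = 0.3910 ÷ 15.999 = 0.02444 mol
Divide by the smallest (0.02442 mol): C 6.998, H 14.004, N 1.000, O 1.001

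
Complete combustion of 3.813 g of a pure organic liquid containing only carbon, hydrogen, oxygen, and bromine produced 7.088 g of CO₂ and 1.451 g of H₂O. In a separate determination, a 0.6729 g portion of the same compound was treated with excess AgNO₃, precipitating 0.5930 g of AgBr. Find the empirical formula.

mol C = 7.088 g CO₂ ÷ 44.009 g/mol = 0.16106 mol
mol H = 2 × 1.451 g H₂O ÷ 18.015 g/mol = 0.16109 mol
From the AgBr data: mol Br per gram of compound = (0.5930 ÷ 187.772) ÷ 0.6729 = 0.0046932 mol/g, so in the 3.813 g combustion sample mol Br = 0.017895 mol
mass O = 3.813 − (1.9345 + 0.16238 + 1.4299) = 0.28625 g → mol O = 0.28625 ÷ 15.999 = 0.017892 mol
Divide by the smallest (0.017892 mol): C 9.002, H 9.004, Br 1.000, O 1.000

C9H9BrO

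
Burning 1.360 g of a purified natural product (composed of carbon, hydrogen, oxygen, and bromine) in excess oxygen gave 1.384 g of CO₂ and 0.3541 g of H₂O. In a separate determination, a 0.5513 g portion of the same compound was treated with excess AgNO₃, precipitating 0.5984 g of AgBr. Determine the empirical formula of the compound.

mol C = 1.384 g CO₂ ÷ 44.009 g/mol = 0.031448 mol
mol H = 2 × 0.3541 g H₂O ÷ 18.015 g/mol = 0.039312 mol
From the AgBr data: mol Br per gram of compound = (0.5984 ÷ 187.772) ÷ 0.5513 = 0.0057806 mol/g, so in the 1.360 g combustion sample mol Br = 0.0078616 mol
mass O = 1.360 − (0.37772 + 0.039626 + 0.62817) = 0.31448 g → mol O = 0.31448 ÷ 15.999 = 0.019656 mol
Divide by the smallest (0.0078616 mol): C 4.000, H 5.000, Br 1.000, O 2.500
Multiplying each by 2 gives whole numbers: C 8.00, H 10.00, Br 2.00, O 5.00

C8H10Br2O5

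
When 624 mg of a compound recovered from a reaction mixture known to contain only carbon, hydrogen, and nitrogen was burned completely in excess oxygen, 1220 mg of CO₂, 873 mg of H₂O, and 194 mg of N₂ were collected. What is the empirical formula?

mol C = 1.22 g CO₂ ÷ 44.009 g/mol = 0.02772 mol
mol H = 2 × 0.873 g H₂O ÷ 18.015 g/mol = 0.09692 mol
mol N = 2 × 0.194 g N₂ ÷ 28.014 g/mol = 0.01385 mol
Divide by the smallest (0.01385 mol): C 2.002, H 6.998, N 1.000

C2H7N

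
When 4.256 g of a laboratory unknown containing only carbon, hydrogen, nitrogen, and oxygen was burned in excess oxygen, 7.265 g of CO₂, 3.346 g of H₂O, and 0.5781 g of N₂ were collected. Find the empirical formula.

C4H9NO2

mol C = 7.265 g CO₂ ÷ 44.009 g/mol = 0.16508 mol
mol H = 2 × 3.346 g H₂O ÷ 18.015 g/mol = 0.37147 mol
mol N = 2 × 0.5781 g N₂ ÷ 28.014 g/mol = 0.041272 mol
mass O = 4.256 − (1.9828 + 0.37444 + 0.57810) = 1.3207 g → mol O = 1.3207 ÷ 15.999 = 0.082548 mol
Divide by the smallest (0.041272 mol): C 4.000, H 9.000, N 1.000, O 2.000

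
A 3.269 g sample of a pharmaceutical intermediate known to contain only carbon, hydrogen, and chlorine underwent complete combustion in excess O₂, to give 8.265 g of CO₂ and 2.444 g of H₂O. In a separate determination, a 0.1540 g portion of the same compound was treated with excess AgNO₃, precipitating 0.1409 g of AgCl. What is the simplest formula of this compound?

C9H13Cl

mol C = 8.265 g CO₂ ÷ 44.009 g/mol = 0.18780 mol
mol H = 2 × 2.444 g H₂O ÷ 18.015 g/mol = 0.27133 mol
From the AgCl data: mol Cl per gram of compound = (0.1409 ÷ 143.318) ÷ 0.1540 = 0.0063840 mol/g, so in the 3.269 g combustion sample mol Cl = 0.020869 mol
Divide by the smallest (0.020869 mol): C 8.999, H 13.001, Cl 1.000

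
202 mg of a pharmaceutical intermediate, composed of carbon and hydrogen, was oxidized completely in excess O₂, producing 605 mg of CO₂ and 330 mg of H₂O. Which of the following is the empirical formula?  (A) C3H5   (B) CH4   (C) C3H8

(C) C3H8

mol C = 0.605 g CO₂ ÷ 44.009 g/mol = 0.01375 mol
mol H = 2 × 0.330 g H₂O ÷ 18.015 g/mol = 0.03664 mol
Divide by the smallest (0.01375 mol): C 1.000, H 2.665
Multiplying each by 3 gives whole numbers: C 3.00, H 7.99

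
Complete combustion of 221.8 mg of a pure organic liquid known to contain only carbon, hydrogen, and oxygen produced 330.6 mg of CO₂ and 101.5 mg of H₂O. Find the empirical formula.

mol C = 0.3306 g CO₂ ÷ 44.009 g/mol = 0.0075121 mol
mol H = 2 × 0.1015 g H₂O ÷ 18.015 g/mol = 0.011268 mol
mass O = 0.2218 − (0.090228 + 0.011359) = 0.12021 g → mol O = 0.12021 ÷ 15.999 = 0.0075138 mol
Divide by the smallest (0.0075121 mol): C 1.000, H 1.500, O 1.000
Multiplying each by 2 gives whole numbers: C 2.00, H 3.00, O 2.00

C2H3O2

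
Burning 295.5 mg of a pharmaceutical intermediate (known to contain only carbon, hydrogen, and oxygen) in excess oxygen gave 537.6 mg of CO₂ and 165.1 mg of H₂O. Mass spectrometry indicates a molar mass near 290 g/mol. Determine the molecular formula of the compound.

mol C = 0.5376 g CO₂ ÷ 44.009 g/mol = 0.012216 mol
mol H = 2 × 0.1651 g H₂O ÷ 18.015 g/mol = 0.018329 mol
mass O = 0.2955 − (0.14672 + 0.018476) = 0.13030 g → mol O = 0.13030 ÷ 15.999 = 0.0081444 mol
Divide by the smallest (0.0081444 mol): C 1.500, H 2.251, O 1.000
Multiplying each by 4 gives whole numbers: C 6.00, H 9.00, O 4.00
Empirical formula: C6H9O4
Empirical-formula mass = 145.13 g/mol; 290 ÷ 145.13 ≈ 2, so the molecular formula is C12H18O8.

C12H18O8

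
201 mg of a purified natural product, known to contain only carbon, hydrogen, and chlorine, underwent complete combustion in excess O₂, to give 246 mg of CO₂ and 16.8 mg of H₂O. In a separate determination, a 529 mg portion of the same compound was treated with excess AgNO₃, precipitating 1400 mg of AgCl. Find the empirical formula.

C3HCl2

mol C = 0.246 g CO₂ ÷ 44.009 g/mol = 0.005590 mol
mol H = 2 × 0.0168 g H₂O ÷ 18.015 g/mol = 0.001865 mol
From the AgCl data: mol Cl per gram of compound = (1.40 ÷ 143.318) ÷ 0.529 = 0.01847 mol/g, so in the 0.201 g combustion sample mol Cl = 0.003712 mol
Divide by the smallest (0.001865 mol): C 2.997, H 1.000, Cl 1.990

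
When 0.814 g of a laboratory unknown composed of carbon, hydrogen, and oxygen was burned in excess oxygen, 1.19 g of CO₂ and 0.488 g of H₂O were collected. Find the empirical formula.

mol C = 1.19 g CO₂ ÷ 44.009 g/mol = 0.02704 mol
mol H = 2 × 0.488 g H₂O ÷ 18.015 g/mol = 0.05418 mol
mass O = 0.814 − (0.3248 + 0.05461) = 0.4346 g → mol O = 0.4346 ÷ 15.999 = 0.02717 mol
Divide by the smallest (0.02704 mol): C 1.000, H 2.004, O 1.005

CH2O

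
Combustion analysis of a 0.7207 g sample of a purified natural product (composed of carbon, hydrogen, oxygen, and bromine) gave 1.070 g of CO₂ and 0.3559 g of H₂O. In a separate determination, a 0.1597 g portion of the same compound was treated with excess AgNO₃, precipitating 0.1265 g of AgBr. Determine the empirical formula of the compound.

C8H13BrO3

mol C = 1.070 g CO₂ ÷ 44.009 g/mol = 0.024313 mol
mol H = 2 × 0.3559 g H₂O ÷ 18.015 g/mol = 0.039512 mol
From the AgBr data: mol Br per gram of compound = (0.1265 ÷ 187.772) ÷ 0.1597 = 0.0042185 mol/g, so in the 0.7207 g combustion sample mol Br = 0.0030403 mol
mass O = 0.7207 − (0.29203 + 0.039828 + 0.24293) = 0.14592 g → mol O = 0.14592 ÷ 15.999 = 0.0091205 mol
Divide by the smallest (0.0030403 mol): C 7.997, H 12.996, Br 1.000, O 3.000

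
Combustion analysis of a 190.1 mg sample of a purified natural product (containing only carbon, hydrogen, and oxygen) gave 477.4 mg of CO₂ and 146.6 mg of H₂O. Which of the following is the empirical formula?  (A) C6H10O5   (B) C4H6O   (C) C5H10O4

(B) C4H6O

mol C = 0.4774 g CO₂ ÷ 44.009 g/mol = 0.010848 mol
mol H = 2 × 0.1466 g H₂O ÷ 18.015 g/mol = 0.016275 mol
mass O = 0.1901 − (0.13029 + 0.016406) = 0.043402 g → mol O = 0.043402 ÷ 15.999 = 0.0027128 mol
Divide by the smallest (0.0027128 mol): C 3.999, H 6.000, O 1.000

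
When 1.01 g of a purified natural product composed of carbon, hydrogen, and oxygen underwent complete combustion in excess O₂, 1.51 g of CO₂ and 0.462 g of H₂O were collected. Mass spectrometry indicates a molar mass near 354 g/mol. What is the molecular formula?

mol C = 1.51 g CO₂ ÷ 44.009 g/mol = 0.03431 mol
mol H = 2 × 0.462 g H₂O ÷ 18.015 g/mol = 0.05129 mol
mass O = 1.01 − (0.4121 + 0.05170) = 0.5462 g → mol O = 0.5462 ÷ 15.999 = 0.03414 mol
Divide by the smallest (0.03414 mol): C 1.005, H 1.502, O 1.000
Multiplying each by 2 gives whole numbers: C 2.01, H 3.00, O 2.00
Empirical formula: C2H3O2
Empirical-formula mass = 59.04 g/mol; 354 ÷ 59.04 ≈ 6, so the molecular formula is C12H18O12.

C12H18O12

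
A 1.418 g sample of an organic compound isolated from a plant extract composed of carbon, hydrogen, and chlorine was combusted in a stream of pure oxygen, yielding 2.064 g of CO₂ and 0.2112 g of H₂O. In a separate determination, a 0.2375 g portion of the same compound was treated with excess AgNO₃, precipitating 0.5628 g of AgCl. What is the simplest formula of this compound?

C2HCl

mol C = 2.064 g CO₂ ÷ 44.009 g/mol = 0.046899 mol
mol H = 2 × 0.2112 g H₂O ÷ 18.015 g/mol = 0.023447 mol
From the AgCl data: mol Cl per gram of compound = (0.5628 ÷ 143.318) ÷ 0.2375 = 0.016534 mol/g, so in the 1.418 g combustion sample mol Cl = 0.023446 mol
Divide by the smallest (0.023446 mol): C 2.000, H 1.000, Cl 1.000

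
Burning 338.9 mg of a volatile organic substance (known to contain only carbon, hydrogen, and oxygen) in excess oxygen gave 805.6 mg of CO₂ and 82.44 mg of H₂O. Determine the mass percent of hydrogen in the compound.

mol C = 0.8056 g CO₂ ÷ 44.009 g/mol = 0.018305 mol
mol H = 2 × 0.08244 g H₂O ÷ 18.015 g/mol = 0.0091524 mol
mass O = 0.3389 − (0.21987 + 0.0092256) = 0.10981 g → mol O = 0.10981 ÷ 15.999 = 0.0068635 mol
mass % H = 0.0092256 g ÷ 0.3389 g × 100%

2.72%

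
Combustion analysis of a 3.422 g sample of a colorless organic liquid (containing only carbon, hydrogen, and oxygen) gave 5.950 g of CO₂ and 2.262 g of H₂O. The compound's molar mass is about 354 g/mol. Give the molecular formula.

C14H26O10

mol C = 5.950 g CO₂ ÷ 44.009 g/mol = 0.13520 mol
mol H = 2 × 2.262 g H₂O ÷ 18.015 g/mol = 0.25112 mol
mass O = 3.422 − (1.6239 + 0.25313) = 1.5450 g → mol O = 1.5450 ÷ 15.999 = 0.096568 mol
Divide by the smallest (0.096568 mol): C 1.400, H 2.601, O 1.000
Multiplying each by 5 gives whole numbers: C 7.00, H 13.00, O 5.00
Empirical formula: C7H13O5
Empirical-formula mass = 177.18 g/mol; 354 ÷ 177.18 ≈ 2, so the molecular formula is C14H26O10.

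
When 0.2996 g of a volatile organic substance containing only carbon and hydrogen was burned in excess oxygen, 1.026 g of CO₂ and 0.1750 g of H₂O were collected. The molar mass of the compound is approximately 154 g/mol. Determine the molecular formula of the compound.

C12H10

mol C = 1.026 g CO₂ ÷ 44.009 g/mol = 0.023313 mol
mol H = 2 × 0.1750 g H₂O ÷ 18.015 g/mol = 0.019428 mol
Divide by the smallest (0.019428 mol): C 1.200, H 1.000
Multiplying each by 5 gives whole numbers: C 6.00, H 5.00
Empirical formula: C6H5
Empirical-formula mass = 77.11 g/mol; 154 ÷ 77.11 ≈ 2, so the molecular formula is C12H10.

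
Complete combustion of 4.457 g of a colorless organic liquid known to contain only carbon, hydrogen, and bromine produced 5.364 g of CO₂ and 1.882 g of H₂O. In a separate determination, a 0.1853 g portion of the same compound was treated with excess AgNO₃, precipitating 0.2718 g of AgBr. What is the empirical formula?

mol C = 5.364 g CO₂ ÷ 44.009 g/mol = 0.12188 mol
mol H = 2 × 1.882 g H₂O ÷ 18.015 g/mol = 0.20894 mol
From the AgBr data: mol Br per gram of compound = (0.2718 ÷ 187.772) ÷ 0.1853 = 0.0078117 mol/g, so in the 4.457 g combustion sample mol Br = 0.034817 mol
Divide by the smallest (0.034817 mol): C 3.501, H 6.001, Br 1.000
Multiplying each by 2 gives whole numbers: C 7.00, H 12.00, Br 2.00

C7H12Br2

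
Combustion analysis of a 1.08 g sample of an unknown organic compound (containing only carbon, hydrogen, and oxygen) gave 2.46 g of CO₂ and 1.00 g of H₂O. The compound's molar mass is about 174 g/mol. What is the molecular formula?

mol C = 2.46 g CO₂ ÷ 44.009 g/mol = 0.05590 mol
mol H = 2 × 1.00 g H₂O ÷ 18.015 g/mol = 0.1110 mol
mass O = 1.08 − (0.6714 + 0.1119) = 0.2967 g → mol O = 0.2967 ÷ 15.999 = 0.01855 mol
Divide by the smallest (0.01855 mol): C 3.014, H 5.986, O 1.000
Empirical formula: C3H6O
Empirical-formula mass = 58.08 g/mol; 174 ÷ 58.08 ≈ 3, so the molecular formula is C9H18O3.

C9H18O3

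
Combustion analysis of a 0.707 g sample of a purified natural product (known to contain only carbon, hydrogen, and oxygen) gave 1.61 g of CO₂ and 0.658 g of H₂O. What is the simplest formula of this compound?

mol C = 1.61 g CO₂ ÷ 44.009 g/mol = 0.03658 mol
mol H = 2 × 0.658 g H₂O ÷ 18.015 g/mol = 0.07305 mol
mass O = 0.707 − (0.4394 + 0.07363) = 0.1940 g → mol O = 0.1940 ÷ 15.999 = 0.01212 mol
Divide by the smallest (0.01212 mol): C 3.018, H 6.026, O 1.000

C3H6O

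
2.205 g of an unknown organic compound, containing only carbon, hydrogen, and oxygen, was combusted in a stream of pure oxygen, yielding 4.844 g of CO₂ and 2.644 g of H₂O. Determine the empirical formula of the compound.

mol C = 4.844 g CO₂ ÷ 44.009 g/mol = 0.11007 mol
mol H = 2 × 2.644 g H₂O ÷ 18.015 g/mol = 0.29353 mol
mass O = 2.205 − (1.3220 + 0.29588) = 0.58709 g → mol O = 0.58709 ÷ 15.999 = 0.036695 mol
Divide by the smallest (0.036695 mol): C 3.000, H 7.999, O 1.000

C3H8O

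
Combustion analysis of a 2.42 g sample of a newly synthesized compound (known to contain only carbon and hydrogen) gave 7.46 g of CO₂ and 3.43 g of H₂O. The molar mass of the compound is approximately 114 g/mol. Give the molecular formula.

mol C = 7.46 g CO₂ ÷ 44.009 g/mol = 0.1695 mol
mol H = 2 × 3.43 g H₂O ÷ 18.015 g/mol = 0.3808 mol
Divide by the smallest (0.1695 mol): C 1.000, H 2.246
Multiplying each by 4 gives whole numbers: C 4.00, H 8.99
Empirical formula: C4H9
Empirical-formula mass = 57.12 g/mol; 114 ÷ 57.12 ≈ 2, so the molecular formula is C8H18.

C8H18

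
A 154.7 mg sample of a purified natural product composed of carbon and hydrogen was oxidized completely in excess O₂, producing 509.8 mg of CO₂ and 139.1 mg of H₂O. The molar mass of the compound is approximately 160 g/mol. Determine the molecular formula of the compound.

mol C = 0.5098 g CO₂ ÷ 44.009 g/mol = 0.011584 mol
mol H = 2 × 0.1391 g H₂O ÷ 18.015 g/mol = 0.015443 mol
Divide by the smallest (0.011584 mol): C 1.000, H 1.333
Multiplying each by 3 gives whole numbers: C 3.00, H 4.00
Empirical formula: C3H4
Empirical-formula mass = 40.06 g/mol; 160 ÷ 40.06 ≈ 4, so the molecular formula is C12H16.

C12H16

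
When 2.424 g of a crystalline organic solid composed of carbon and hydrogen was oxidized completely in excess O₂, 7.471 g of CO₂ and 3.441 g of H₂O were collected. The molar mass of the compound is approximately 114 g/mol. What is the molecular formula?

mol C = 7.471 g CO₂ ÷ 44.009 g/mol = 0.16976 mol
mol H = 2 × 3.441 g H₂O ÷ 18.015 g/mol = 0.38201 mol
Divide by the smallest (0.16976 mol): C 1.000, H 2.250
Multiplying each by 4 gives whole numbers: C 4.00, H 9.00
Empirical formula: C4H9
Empirical-formula mass = 57.12 g/mol; 114 ÷ 57.12 ≈ 2, so the molecular formula is C8H18.

C8H18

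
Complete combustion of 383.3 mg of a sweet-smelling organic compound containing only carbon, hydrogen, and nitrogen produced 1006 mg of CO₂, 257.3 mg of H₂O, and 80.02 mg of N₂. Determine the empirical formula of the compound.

C4H5N

mol C = 1.006 g CO₂ ÷ 44.009 g/mol = 0.022859 mol
mol H = 2 × 0.2573 g H₂O ÷ 18.015 g/mol = 0.028565 mol
mol N = 2 × 0.08002 g N₂ ÷ 28.014 g/mol = 0.0057129 mol
Divide by the smallest (0.0057129 mol): C 4.001, H 5.000, N 1.000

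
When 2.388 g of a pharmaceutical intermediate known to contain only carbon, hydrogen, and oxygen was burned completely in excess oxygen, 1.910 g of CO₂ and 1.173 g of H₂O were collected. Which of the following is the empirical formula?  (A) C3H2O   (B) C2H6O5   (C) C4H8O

(B) C2H6O5

mol C = 1.910 g CO₂ ÷ 44.009 g/mol = 0.043400 mol
mol H = 2 × 1.173 g H₂O ÷ 18.015 g/mol = 0.13022 mol
mass O = 2.388 − (0.52128 + 0.13127) = 1.7355 g → mol O = 1.7355 ÷ 15.999 = 0.10847 mol
Divide by the smallest (0.043400 mol): C 1.000, H 3.001, O 2.499
Multiplying each by 2 gives whole numbers: C 2.00, H 6.00, O 5.00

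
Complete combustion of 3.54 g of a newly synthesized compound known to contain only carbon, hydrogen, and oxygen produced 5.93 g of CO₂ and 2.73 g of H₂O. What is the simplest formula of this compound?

C4H9O3

mol C = 5.93 g CO₂ ÷ 44.009 g/mol = 0.1347 mol
mol H = 2 × 2.73 g H₂O ÷ 18.015 g/mol = 0.3031 mol
mass O = 3.54 − (1.618 + 0.3055) = 1.616 g → mol O = 1.616 ÷ 15.999 = 0.1010 mol
Divide by the smallest (0.1010 mol): C 1.334, H 3.000, O 1.000
Multiplying each by 3 gives whole numbers: C 4.00, H 9.00, O 3.00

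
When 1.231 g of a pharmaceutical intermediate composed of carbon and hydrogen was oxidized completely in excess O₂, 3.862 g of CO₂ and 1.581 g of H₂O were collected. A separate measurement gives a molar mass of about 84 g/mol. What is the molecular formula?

C6H12

mol C = 3.862 g CO₂ ÷ 44.009 g/mol = 0.087755 mol
mol H = 2 × 1.581 g H₂O ÷ 18.015 g/mol = 0.17552 mol
Divide by the smallest (0.087755 mol): C 1.000, H 2.000
Empirical formula: CH2
Empirical-formula mass = 14.03 g/mol; 84 ÷ 14.03 ≈ 6, so the molecular formula is C6H12.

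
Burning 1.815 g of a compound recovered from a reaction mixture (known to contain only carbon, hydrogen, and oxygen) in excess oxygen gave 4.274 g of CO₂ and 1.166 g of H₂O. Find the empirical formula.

C3H4O

mol C = 4.274 g CO₂ ÷ 44.009 g/mol = 0.097116 mol
mol H = 2 × 1.166 g H₂O ÷ 18.015 g/mol = 0.12945 mol
mass O = 1.815 − (1.1665 + 0.13048) = 0.51805 g → mol O = 0.51805 ÷ 15.999 = 0.032380 mol
Divide by the smallest (0.032380 mol): C 2.999, H 3.998, O 1.000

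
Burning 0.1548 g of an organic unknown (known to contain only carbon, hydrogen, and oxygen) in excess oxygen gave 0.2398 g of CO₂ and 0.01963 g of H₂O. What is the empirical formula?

mol C = 0.2398 g CO₂ ÷ 44.009 g/mol = 0.0054489 mol
mol H = 2 × 0.01963 g H₂O ÷ 18.015 g/mol = 0.0021793 mol
mass O = 0.1548 − (0.065447 + 0.0021967) = 0.087157 g → mol O = 0.087157 ÷ 15.999 = 0.0054476 mol
Divide by the smallest (0.0021793 mol): C 2.500, H 1.000, O 2.500
Multiplying each by 2 gives whole numbers: C 5.00, H 2.00, O 5.00

C5H2O5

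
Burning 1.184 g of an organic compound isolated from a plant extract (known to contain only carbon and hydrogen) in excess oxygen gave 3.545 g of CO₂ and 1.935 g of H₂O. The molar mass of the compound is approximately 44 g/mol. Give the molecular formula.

C3H8

mol C = 3.545 g CO₂ ÷ 44.009 g/mol = 0.080552 mol
mol H = 2 × 1.935 g H₂O ÷ 18.015 g/mol = 0.21482 mol
Divide by the smallest (0.080552 mol): C 1.000, H 2.667
Multiplying each by 3 gives whole numbers: C 3.00, H 8.00
Empirical formula: C3H8
Empirical-formula mass = 44.10 g/mol; 44 ÷ 44.10 ≈ 1, so the molecular formula is C3H8.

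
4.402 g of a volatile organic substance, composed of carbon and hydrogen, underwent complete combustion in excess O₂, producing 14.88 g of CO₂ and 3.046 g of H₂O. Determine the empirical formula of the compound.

mol C = 14.88 g CO₂ ÷ 44.009 g/mol = 0.33811 mol
mol H = 2 × 3.046 g H₂O ÷ 18.015 g/mol = 0.33816 mol
Divide by the smallest (0.33811 mol): C 1.000, H 1.000

CH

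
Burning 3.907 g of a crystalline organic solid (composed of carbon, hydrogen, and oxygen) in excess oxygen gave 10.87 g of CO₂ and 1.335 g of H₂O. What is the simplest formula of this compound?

mol C = 10.87 g CO₂ ÷ 44.009 g/mol = 0.24699 mol
mol H = 2 × 1.335 g H₂O ÷ 18.015 g/mol = 0.14821 mol
mass O = 3.907 − (2.9667 + 0.14940) = 0.79095 g → mol O = 0.79095 ÷ 15.999 = 0.049437 mol
Divide by the smallest (0.049437 mol): C 4.996, H 2.998, O 1.000

C5H3O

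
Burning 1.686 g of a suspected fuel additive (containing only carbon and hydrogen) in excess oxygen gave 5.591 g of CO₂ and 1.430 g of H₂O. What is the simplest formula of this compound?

mol C = 5.591 g CO₂ ÷ 44.009 g/mol = 0.12704 mol
mol H = 2 × 1.430 g H₂O ÷ 18.015 g/mol = 0.15876 mol
Divide by the smallest (0.12704 mol): C 1.000, H 1.250
Multiplying each by 4 gives whole numbers: C 4.00, H 5.00

C4H5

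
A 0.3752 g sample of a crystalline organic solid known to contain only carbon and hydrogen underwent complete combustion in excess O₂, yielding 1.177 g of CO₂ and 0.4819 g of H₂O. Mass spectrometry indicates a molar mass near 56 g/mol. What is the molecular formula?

C4H8

mol C = 1.177 g CO₂ ÷ 44.009 g/mol = 0.026745 mol
mol H = 2 × 0.4819 g H₂O ÷ 18.015 g/mol = 0.053500 mol
Divide by the smallest (0.026745 mol): C 1.000, H 2.000
Empirical formula: CH2
Empirical-formula mass = 14.03 g/mol; 56 ÷ 14.03 ≈ 4, so the molecular formula is C4H8.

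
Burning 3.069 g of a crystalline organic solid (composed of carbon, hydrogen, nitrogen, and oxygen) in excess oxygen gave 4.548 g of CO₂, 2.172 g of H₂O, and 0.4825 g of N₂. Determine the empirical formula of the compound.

C3H7NO2

mol C = 4.548 g CO₂ ÷ 44.009 g/mol = 0.10334 mol
mol H = 2 × 2.172 g H₂O ÷ 18.015 g/mol = 0.24113 mol
mol N = 2 × 0.4825 g N₂ ÷ 28.014 g/mol = 0.034447 mol
mass O = 3.069 − (1.2412 + 0.24306 + 0.48250) = 1.1022 g → mol O = 1.1022 ÷ 15.999 = 0.068891 mol
Divide by the smallest (0.034447 mol): C 3.000, H 7.000, N 1.000, O 2.000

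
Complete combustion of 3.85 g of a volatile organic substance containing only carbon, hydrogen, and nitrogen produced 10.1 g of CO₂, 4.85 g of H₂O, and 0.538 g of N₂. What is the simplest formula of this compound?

C6H14N

mol C = 10.1 g CO₂ ÷ 44.009 g/mol = 0.2295 mol
mol H = 2 × 4.85 g H₂O ÷ 18.015 g/mol = 0.5384 mol
mol N = 2 × 0.538 g N₂ ÷ 28.014 g/mol = 0.03841 mol
Divide by the smallest (0.03841 mol): C 5.975, H 14.018, N 1.000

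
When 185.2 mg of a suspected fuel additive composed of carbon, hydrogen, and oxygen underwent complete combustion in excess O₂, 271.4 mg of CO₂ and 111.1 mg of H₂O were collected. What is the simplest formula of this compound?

CH2O

mol C = 0.2714 g CO₂ ÷ 44.009 g/mol = 0.0061669 mol
mol H = 2 × 0.1111 g H₂O ÷ 18.015 g/mol = 0.012334 mol
mass O = 0.1852 − (0.074071 + 0.012433) = 0.098696 g → mol O = 0.098696 ÷ 15.999 = 0.0061689 mol
Divide by the smallest (0.0061669 mol): C 1.000, H 2.000, O 1.000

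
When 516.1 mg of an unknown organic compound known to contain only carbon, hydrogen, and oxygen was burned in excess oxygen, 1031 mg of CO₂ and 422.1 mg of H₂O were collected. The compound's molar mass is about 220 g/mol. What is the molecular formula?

C10H20O5

mol C = 1.031 g CO₂ ÷ 44.009 g/mol = 0.023427 mol
mol H = 2 × 0.4221 g H₂O ÷ 18.015 g/mol = 0.046861 mol
mass O = 0.5161 − (0.28138 + 0.047236) = 0.18748 g → mol O = 0.18748 ÷ 15.999 = 0.011718 mol
Divide by the smallest (0.011718 mol): C 1.999, H 3.999, O 1.000
Empirical formula: C2H4O
Empirical-formula mass = 44.05 g/mol; 220 ÷ 44.05 ≈ 5, so the molecular formula is C10H20O5.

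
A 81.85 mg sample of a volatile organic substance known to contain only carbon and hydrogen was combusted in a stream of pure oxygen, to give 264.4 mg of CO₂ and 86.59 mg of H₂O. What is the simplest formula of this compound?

mol C = 0.2644 g CO₂ ÷ 44.009 g/mol = 0.0060079 mol
mol H = 2 × 0.08659 g H₂O ÷ 18.015 g/mol = 0.0096131 mol
Divide by the smallest (0.0060079 mol): C 1.000, H 1.600
Multiplying each by 5 gives whole numbers: C 5.00, H 8.00

C5H8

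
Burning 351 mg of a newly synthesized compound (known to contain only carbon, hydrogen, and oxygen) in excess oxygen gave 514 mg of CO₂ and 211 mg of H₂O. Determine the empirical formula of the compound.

mol C = 0.514 g CO₂ ÷ 44.009 g/mol = 0.01168 mol
mol H = 2 × 0.211 g H₂O ÷ 18.015 g/mol = 0.02342 mol
mass O = 0.351 − (0.1403 + 0.02361) = 0.1871 g → mol O = 0.1871 ÷ 15.999 = 0.01169 mol
Divide by the smallest (0.01168 mol): C 1.000, H 2.006, O 1.001

CH2O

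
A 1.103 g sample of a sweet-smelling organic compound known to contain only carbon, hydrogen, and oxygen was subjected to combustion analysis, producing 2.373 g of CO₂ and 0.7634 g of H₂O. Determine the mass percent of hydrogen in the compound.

mol C = 2.373 g CO₂ ÷ 44.009 g/mol = 0.053921 mol
mol H = 2 × 0.7634 g H₂O ÷ 18.015 g/mol = 0.084752 mol
mass O = 1.103 − (0.64764 + 0.085430) = 0.36993 g → mol O = 0.36993 ÷ 15.999 = 0.023122 mol
mass % H = 0.085430 g ÷ 1.103 g × 100%

7.75%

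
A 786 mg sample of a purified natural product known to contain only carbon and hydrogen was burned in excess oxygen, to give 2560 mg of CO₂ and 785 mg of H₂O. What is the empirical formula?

mol C = 2.56 g CO₂ ÷ 44.009 g/mol = 0.05817 mol
mol H = 2 × 0.785 g H₂O ÷ 18.015 g/mol = 0.08715 mol
Divide by the smallest (0.05817 mol): C 1.000, H 1.498
Multiplying each by 2 gives whole numbers: C 2.00, H 3.00

C2H3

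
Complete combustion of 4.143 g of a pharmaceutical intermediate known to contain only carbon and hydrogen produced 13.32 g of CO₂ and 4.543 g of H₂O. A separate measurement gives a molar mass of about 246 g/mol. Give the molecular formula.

C18H30

mol C = 13.32 g CO₂ ÷ 44.009 g/mol = 0.30267 mol
mol H = 2 × 4.543 g H₂O ÷ 18.015 g/mol = 0.50436 mol
Divide by the smallest (0.30267 mol): C 1.000, H 1.666
Multiplying each by 3 gives whole numbers: C 3.00, H 5.00
Empirical formula: C3H5
Empirical-formula mass = 41.07 g/mol; 246 ÷ 41.07 ≈ 6, so the molecular formula is C18H30.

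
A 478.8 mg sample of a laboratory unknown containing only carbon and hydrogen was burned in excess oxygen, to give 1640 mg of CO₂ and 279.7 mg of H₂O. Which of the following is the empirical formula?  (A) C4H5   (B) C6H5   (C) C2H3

(B) C6H5

mol C = 1.640 g CO₂ ÷ 44.009 g/mol = 0.037265 mol
mol H = 2 × 0.2797 g H₂O ÷ 18.015 g/mol = 0.031052 mol
Divide by the smallest (0.031052 mol): C 1.200, H 1.000
Multiplying each by 5 gives whole numbers: C 6.00, H 5.00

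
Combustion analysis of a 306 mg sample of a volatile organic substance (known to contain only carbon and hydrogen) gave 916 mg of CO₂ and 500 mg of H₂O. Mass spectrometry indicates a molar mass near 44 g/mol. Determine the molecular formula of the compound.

mol C = 0.916 g CO₂ ÷ 44.009 g/mol = 0.02081 mol
mol H = 2 × 0.500 g H₂O ÷ 18.015 g/mol = 0.05551 mol
Divide by the smallest (0.02081 mol): C 1.000, H 2.667
Multiplying each by 3 gives whole numbers: C 3.00, H 8.00
Empirical formula: C3H8
Empirical-formula mass = 44.10 g/mol; 44 ÷ 44.10 ≈ 1, so the molecular formula is C3H8.

C3H8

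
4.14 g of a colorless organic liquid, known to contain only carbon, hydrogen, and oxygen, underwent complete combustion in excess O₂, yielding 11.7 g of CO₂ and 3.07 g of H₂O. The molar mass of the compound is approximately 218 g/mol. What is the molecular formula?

C14H18O2

mol C = 11.7 g CO₂ ÷ 44.009 g/mol = 0.2659 mol
mol H = 2 × 3.07 g H₂O ÷ 18.015 g/mol = 0.3408 mol
mass O = 4.14 − (3.193 + 0.3436) = 0.6033 g → mol O = 0.6033 ÷ 15.999 = 0.03771 mol
Divide by the smallest (0.03771 mol): C 7.051, H 9.039, O 1.000
Empirical formula: C7H9O
Empirical-formula mass = 109.15 g/mol; 218 ÷ 109.15 ≈ 2, so the molecular formula is C14H18O2.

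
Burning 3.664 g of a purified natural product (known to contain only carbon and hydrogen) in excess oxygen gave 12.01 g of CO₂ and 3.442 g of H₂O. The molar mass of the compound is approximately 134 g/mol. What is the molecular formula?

mol C = 12.01 g CO₂ ÷ 44.009 g/mol = 0.27290 mol
mol H = 2 × 3.442 g H₂O ÷ 18.015 g/mol = 0.38213 mol
Divide by the smallest (0.27290 mol): C 1.000, H 1.400
Multiplying each by 5 gives whole numbers: C 5.00, H 7.00
Empirical formula: C5H7
Empirical-formula mass = 67.11 g/mol; 134 ÷ 67.11 ≈ 2, so the molecular formula is C10H14.

C10H14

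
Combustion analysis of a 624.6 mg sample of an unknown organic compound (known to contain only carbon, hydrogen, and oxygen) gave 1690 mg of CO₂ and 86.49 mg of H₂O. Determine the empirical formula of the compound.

mol C = 1.690 g CO₂ ÷ 44.009 g/mol = 0.038401 mol
mol H = 2 × 0.08649 g H₂O ÷ 18.015 g/mol = 0.0096020 mol
mass O = 0.6246 − (0.46124 + 0.0096788) = 0.15368 g → mol O = 0.15368 ÷ 15.999 = 0.0096058 mol
Divide by the smallest (0.0096020 mol): C 3.999, H 1.000, O 1.000

C4HO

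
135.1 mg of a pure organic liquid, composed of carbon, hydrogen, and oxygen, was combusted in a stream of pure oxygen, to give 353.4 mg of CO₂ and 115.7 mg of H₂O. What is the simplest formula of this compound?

C5H8O

mol C = 0.3534 g CO₂ ÷ 44.009 g/mol = 0.0080302 mol
mol H = 2 × 0.1157 g H₂O ÷ 18.015 g/mol = 0.012845 mol
mass O = 0.1351 − (0.096450 + 0.012948) = 0.025702 g → mol O = 0.025702 ÷ 15.999 = 0.0016065 mol
Divide by the smallest (0.0016065 mol): C 4.999, H 7.996, O 1.000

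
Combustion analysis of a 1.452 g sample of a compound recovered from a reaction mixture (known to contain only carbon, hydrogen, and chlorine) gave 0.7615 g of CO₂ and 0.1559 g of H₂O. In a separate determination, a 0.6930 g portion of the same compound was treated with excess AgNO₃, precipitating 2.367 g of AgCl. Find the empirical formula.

CHCl2

mol C = 0.7615 g CO₂ ÷ 44.009 g/mol = 0.017303 mol
mol H = 2 × 0.1559 g H₂O ÷ 18.015 g/mol = 0.017308 mol
From the AgCl data: mol Cl per gram of compound = (2.367 ÷ 143.318) ÷ 0.6930 = 0.023832 mol/g, so in the 1.452 g combustion sample mol Cl = 0.034604 mol
Divide by the smallest (0.017303 mol): C 1.000, H 1.000, Cl 2.000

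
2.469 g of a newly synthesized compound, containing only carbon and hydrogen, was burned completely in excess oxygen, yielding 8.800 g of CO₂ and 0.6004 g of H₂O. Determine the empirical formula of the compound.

mol C = 8.800 g CO₂ ÷ 44.009 g/mol = 0.19996 mol
mol H = 2 × 0.6004 g H₂O ÷ 18.015 g/mol = 0.066656 mol
Divide by the smallest (0.066656 mol): C 3.000, H 1.000

C3H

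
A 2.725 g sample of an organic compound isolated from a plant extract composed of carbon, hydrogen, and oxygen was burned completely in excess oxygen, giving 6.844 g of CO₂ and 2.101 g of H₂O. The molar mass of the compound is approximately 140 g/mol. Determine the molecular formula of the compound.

C8H12O2

mol C = 6.844 g CO₂ ÷ 44.009 g/mol = 0.15551 mol
mol H = 2 × 2.101 g H₂O ÷ 18.015 g/mol = 0.23325 mol
mass O = 2.725 − (1.8679 + 0.23512) = 0.62201 g → mol O = 0.62201 ÷ 15.999 = 0.038878 mol
Divide by the smallest (0.038878 mol): C 4.000, H 6.000, O 1.000
Empirical formula: C4H6O
Empirical-formula mass = 70.09 g/mol; 140 ÷ 70.09 ≈ 2, so the molecular formula is C8H12O2.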